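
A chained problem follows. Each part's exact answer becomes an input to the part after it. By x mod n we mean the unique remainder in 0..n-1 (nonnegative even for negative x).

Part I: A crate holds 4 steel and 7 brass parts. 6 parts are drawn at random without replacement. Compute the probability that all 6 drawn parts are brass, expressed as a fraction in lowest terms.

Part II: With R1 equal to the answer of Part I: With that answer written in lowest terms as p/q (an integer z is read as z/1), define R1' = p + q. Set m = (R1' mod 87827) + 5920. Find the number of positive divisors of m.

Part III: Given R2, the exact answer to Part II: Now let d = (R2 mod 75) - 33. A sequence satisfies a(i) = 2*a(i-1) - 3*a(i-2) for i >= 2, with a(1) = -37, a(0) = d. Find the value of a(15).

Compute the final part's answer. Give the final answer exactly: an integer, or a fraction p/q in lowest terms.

Part I: total draws C(11,6) = 462; favorable C(7,6) = 7; P = 1/66; answer 1/66
Part II: R1 = 1/66; threaded value p + q = 67; m = 5987; 5987 is prime, so its only divisors are 1 and 5987; count = 2; answer 2
Part III: R2 = 2; d = -31; a(2) = 2*(-37) - 3*(-31) = 19; iterating: a(2)=19, a(3)=149, a(4)=241, a(5)=35, a(6)=-653, a(7)=-1411, a(8)=-863, a(9)=2507, a(10)=7603, a(11)=7685, a(12)=-7439, a(13)=-37933, a(14)=-53549, a(15)=6701; answer 6701

6701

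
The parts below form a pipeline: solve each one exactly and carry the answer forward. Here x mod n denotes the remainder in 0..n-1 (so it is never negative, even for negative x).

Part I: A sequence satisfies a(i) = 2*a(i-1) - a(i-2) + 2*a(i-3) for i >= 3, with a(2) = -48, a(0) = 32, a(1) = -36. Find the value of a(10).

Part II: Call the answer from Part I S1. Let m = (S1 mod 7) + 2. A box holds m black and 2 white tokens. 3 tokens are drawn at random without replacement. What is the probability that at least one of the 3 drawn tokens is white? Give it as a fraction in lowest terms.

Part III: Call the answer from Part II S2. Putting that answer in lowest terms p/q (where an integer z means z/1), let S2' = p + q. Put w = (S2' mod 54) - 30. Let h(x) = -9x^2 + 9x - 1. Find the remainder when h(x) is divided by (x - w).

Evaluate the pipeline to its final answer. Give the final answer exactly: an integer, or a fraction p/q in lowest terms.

Part I: a(3) = 2*(-48) - 1*(-36) + 2*(32) = 4; iterating: a(3)=4, a(4)=-16, a(5)=-132, a(6)=-240, a(7)=-380, a(8)=-784, a(9)=-1668, a(10)=-3312; answer -3312
Part II: S1 = -3312; m = 8; total draws C(10,3) = 120; complement C(8,3) = 56; favorable 120 - 56 = 64; P = 8/15; answer 8/15
Part III: S2 = 8/15; threaded value p + q = 23; w = -7; remainder = value at the root: -9*(-7)^2 + 9*(-7)^1 - 1 = (-441) + (-63) + (-1) = -505; answer -505

-505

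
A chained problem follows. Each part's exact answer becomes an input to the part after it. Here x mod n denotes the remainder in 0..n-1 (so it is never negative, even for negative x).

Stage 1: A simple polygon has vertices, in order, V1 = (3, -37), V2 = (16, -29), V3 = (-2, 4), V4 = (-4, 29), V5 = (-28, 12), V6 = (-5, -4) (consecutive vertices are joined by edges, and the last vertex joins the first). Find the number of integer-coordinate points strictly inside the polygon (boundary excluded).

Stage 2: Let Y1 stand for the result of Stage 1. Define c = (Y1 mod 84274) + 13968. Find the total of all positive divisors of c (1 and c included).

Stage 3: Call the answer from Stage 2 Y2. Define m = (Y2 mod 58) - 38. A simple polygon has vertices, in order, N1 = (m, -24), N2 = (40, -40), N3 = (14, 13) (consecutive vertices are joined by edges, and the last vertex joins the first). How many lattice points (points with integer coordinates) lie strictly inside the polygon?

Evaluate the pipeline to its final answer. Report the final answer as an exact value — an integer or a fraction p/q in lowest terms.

Stage 1: cross terms: (3*-29 - 16*-37)=505, (16*4 - -2*-29)=6, (-2*29 - -4*4)=-42, (-4*12 - -28*29)=764, (-28*-4 - -5*12)=172, (-5*-37 - 3*-4)=197; twice the area = |1602| = 1602; area = 801; boundary points = 1 + 3 + 1 + 1 + 1 + 1 = 8; strictly interior points = area - boundary/2 + 1 = 798; answer 798
Stage 2: Y1 = 798; c = 14766; 14766 = 2 * 3 * 23 * 107; sigma = (1 + 2) * (1 + 3) * (1 + 23) * (1 + 107) = 3 * 4 * 24 * 108 = 31104; answer 31104
Stage 3: Y2 = 31104; m = -22; cross terms: (-22*-40 - 40*-24)=1840, (40*13 - 14*-40)=1080, (14*-24 - -22*13)=-50; twice the area = |2870| = 2870; area = 1435; boundary points = 2 + 1 + 1 = 4; strictly interior points = area - boundary/2 + 1 = 1434; answer 1434

1434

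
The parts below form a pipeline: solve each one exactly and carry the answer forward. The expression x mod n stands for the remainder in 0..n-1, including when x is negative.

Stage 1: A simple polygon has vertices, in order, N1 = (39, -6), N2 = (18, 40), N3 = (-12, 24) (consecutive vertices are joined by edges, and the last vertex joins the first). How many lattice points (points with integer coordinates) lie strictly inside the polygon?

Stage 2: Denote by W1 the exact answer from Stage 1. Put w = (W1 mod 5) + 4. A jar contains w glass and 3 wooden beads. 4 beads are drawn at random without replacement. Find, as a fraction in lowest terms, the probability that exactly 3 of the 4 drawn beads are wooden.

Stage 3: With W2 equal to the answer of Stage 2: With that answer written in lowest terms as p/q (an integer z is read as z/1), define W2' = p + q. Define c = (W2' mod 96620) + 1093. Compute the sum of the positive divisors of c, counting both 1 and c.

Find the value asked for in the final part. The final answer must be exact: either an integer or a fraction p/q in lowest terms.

1946

Stage 1: cross terms: (39*40 - 18*-6)=1668, (18*24 - -12*40)=912, (-12*-6 - 39*24)=-864; twice the area = |1716| = 1716; area = 858; boundary points = 1 + 2 + 3 = 6; strictly interior points = area - boundary/2 + 1 = 856; answer 856
Stage 2: W1 = 856; w = 5; total draws C(8,4) = 70; favorable C(3,3)*C(5,1) = 5; P = 1/14; answer 1/14
Stage 3: W2 = 1/14; threaded value p + q = 15; c = 1108; 1108 = 2^2 * 277; sigma = (1 + 2 + 4) * (1 + 277) = 7 * 278 = 1946; answer 1946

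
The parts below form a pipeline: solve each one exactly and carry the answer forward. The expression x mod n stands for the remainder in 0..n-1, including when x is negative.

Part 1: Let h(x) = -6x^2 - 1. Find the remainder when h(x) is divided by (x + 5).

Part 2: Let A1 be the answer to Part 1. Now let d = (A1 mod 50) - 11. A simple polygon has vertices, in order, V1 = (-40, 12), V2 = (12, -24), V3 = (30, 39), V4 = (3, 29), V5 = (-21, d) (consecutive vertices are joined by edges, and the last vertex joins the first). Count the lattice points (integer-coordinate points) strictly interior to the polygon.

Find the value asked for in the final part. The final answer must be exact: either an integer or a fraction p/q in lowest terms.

Part 1: remainder = value at the root: -6*(-5)^2 - 1 = (-150) + (-1) = -151; answer -151
Part 2: A1 = -151; d = 38; cross terms: (-40*-24 - 12*12)=816, (12*39 - 30*-24)=1188, (30*29 - 3*39)=753, (3*38 - -21*29)=723, (-21*12 - -40*38)=1268; twice the area = |4748| = 4748; area = 2374; boundary points = 4 + 9 + 1 + 3 + 1 = 18; strictly interior points = area - boundary/2 + 1 = 2366; answer 2366

2366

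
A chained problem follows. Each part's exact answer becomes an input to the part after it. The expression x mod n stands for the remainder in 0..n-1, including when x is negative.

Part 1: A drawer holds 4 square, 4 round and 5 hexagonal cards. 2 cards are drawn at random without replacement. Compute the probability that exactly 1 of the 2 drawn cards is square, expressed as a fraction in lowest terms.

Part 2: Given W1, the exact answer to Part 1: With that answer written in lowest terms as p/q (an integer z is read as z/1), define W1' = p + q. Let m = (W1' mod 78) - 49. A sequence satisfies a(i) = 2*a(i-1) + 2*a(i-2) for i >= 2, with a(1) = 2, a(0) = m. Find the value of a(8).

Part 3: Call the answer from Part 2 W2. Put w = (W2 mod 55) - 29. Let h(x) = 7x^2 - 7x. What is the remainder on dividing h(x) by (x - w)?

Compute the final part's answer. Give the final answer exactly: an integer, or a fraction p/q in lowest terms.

Part 1: total draws C(13,2) = 78; favorable C(4,1)*C(9,1) = 36; P = 6/13; answer 6/13
Part 2: W1 = 6/13; threaded value p + q = 19; m = -30; a(2) = 2*(2) + 2*(-30) = -56; iterating: a(2)=-56, a(3)=-108, a(4)=-328, a(5)=-872, a(6)=-2400, a(7)=-6544, a(8)=-17888; answer -17888
Part 3: W2 = -17888; w = 13; remainder = value at the root: 7*(13)^2 - 7*(13)^1 = (1183) + (-91) = 1092; answer 1092

1092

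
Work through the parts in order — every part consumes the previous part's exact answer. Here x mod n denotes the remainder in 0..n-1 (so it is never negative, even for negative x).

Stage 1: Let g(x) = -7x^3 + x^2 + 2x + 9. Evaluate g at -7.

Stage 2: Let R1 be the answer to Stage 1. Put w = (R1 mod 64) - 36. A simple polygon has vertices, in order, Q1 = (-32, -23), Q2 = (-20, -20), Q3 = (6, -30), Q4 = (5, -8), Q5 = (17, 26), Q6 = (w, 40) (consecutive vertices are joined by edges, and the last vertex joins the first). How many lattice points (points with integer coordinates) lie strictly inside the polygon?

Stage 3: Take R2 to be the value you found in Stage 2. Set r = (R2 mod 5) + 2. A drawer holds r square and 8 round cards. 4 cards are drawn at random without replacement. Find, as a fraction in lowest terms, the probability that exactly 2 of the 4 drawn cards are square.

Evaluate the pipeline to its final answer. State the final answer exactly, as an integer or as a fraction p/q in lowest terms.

60/143

Stage 1: -7*(-7)^3 + 1*(-7)^2 + 2*(-7)^1 + 9 = (2401) + (49) + (-14) + (9) = 2445; answer 2445
Stage 2: R1 = 2445; w = -23; cross terms: (-32*-20 - -20*-23)=180, (-20*-30 - 6*-20)=720, (6*-8 - 5*-30)=102, (5*26 - 17*-8)=266, (17*40 - -23*26)=1278, (-23*-23 - -32*40)=1809; twice the area = |4355| = 4355; area = 4355/2; boundary points = 3 + 2 + 1 + 2 + 2 + 9 = 19; strictly interior points = area - boundary/2 + 1 = 2169; answer 2169
Stage 3: R2 = 2169; r = 6; total draws C(14,4) = 1001; favorable C(6,2)*C(8,2) = 420; P = 60/143; answer 60/143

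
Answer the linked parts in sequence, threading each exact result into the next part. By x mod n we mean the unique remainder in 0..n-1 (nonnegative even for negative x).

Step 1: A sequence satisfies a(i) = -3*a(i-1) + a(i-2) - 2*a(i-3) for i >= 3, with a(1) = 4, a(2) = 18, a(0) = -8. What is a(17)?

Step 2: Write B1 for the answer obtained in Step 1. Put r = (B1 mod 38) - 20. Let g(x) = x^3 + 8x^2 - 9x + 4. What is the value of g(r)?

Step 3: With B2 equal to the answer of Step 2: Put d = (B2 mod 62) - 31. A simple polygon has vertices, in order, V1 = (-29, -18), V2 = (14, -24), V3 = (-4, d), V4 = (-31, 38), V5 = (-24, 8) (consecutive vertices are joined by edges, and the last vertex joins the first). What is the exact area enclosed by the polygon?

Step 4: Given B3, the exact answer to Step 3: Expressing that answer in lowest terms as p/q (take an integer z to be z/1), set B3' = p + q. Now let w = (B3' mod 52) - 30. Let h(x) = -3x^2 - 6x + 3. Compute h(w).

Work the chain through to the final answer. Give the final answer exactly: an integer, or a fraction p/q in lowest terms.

Step 1: a(3) = -3*(18) + 1*(4) - 2*(-8) = -34; iterating: a(3)=-34, a(4)=112, a(5)=-406, a(6)=1398, a(7)=-4824, a(8)=16682, a(9)=-57666, a(10)=199328, a(11)=-689014, a(12)=2381702, a(13)=-8232776, a(14)=28458058, a(15)=-98370354, a(16)=340034672, a(17)=-1175390486; answer -1175390486
Step 2: B1 = -1175390486; r = -4; 1*(-4)^3 + 8*(-4)^2 - 9*(-4)^1 + 4 = (-64) + (128) + (36) + (4) = 104; answer 104
Step 3: B2 = 104; d = 11; cross terms: (-29*-24 - 14*-18)=948, (14*11 - -4*-24)=58, (-4*38 - -31*11)=189, (-31*8 - -24*38)=664, (-24*-18 - -29*8)=664; twice the area = |2523| = 2523; area = 2523/2; answer 2523/2
Step 4: B3 = 2523/2; threaded value p + q = 2525; w = -1; -3*(-1)^2 - 6*(-1)^1 + 3 = (-3) + (6) + (3) = 6; answer 6

6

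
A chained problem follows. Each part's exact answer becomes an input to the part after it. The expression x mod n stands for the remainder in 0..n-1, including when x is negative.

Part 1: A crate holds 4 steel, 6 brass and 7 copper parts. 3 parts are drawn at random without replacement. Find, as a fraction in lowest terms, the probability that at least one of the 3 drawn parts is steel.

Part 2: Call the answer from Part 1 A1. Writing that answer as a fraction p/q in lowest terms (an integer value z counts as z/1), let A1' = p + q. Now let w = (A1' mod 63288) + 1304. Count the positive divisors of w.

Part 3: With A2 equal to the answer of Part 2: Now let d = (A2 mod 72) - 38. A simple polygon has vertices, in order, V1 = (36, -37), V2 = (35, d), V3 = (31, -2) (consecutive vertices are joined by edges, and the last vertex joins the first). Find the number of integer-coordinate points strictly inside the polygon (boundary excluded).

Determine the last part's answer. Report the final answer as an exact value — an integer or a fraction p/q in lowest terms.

6

Part 1: total draws C(17,3) = 680; complement C(13,3) = 286; favorable 680 - 286 = 394; P = 197/340; answer 197/340
Part 2: A1 = 197/340; threaded value p + q = 537; w = 1841; 1841 = 7 * 263; number of divisors = (1+1) * (1+1) = 4; answer 4
Part 3: A2 = 4; d = -34; cross terms: (36*-34 - 35*-37)=71, (35*-2 - 31*-34)=984, (31*-37 - 36*-2)=-1075; twice the area = |-20| = 20; area = 10; boundary points = 1 + 4 + 5 = 10; strictly interior points = area - boundary/2 + 1 = 6; answer 6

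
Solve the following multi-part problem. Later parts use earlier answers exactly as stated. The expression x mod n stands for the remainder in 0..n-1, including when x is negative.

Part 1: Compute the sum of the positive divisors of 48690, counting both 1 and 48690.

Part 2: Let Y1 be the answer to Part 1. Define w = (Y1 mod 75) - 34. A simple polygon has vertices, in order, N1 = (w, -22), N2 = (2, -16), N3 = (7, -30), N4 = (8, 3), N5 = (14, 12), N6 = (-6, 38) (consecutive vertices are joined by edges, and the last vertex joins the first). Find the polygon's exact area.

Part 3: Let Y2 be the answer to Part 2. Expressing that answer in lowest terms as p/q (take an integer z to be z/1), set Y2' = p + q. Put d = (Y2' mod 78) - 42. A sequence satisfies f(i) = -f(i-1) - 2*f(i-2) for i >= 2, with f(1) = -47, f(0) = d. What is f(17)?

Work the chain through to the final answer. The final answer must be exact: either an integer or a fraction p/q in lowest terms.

Part 1: 48690 = 2 * 3^2 * 5 * 541; sigma = (1 + 2) * (1 + 3 + 9) * (1 + 5) * (1 + 541) = 3 * 13 * 6 * 542 = 126828; answer 126828
Part 2: Y1 = 126828; w = -31; cross terms: (-31*-16 - 2*-22)=540, (2*-30 - 7*-16)=52, (7*3 - 8*-30)=261, (8*12 - 14*3)=54, (14*38 - -6*12)=604, (-6*-22 - -31*38)=1310; twice the area = |2821| = 2821; area = 2821/2; answer 2821/2
Part 3: Y2 = 2821/2; threaded value p + q = 2823; d = -27; f(2) = -1*(-47) - 2*(-27) = 101; iterating: f(2)=101, f(3)=-7, f(4)=-195, f(5)=209, f(6)=181, f(7)=-599, f(8)=237, f(9)=961, f(10)=-1435, f(11)=-487, f(12)=3357, f(13)=-2383, f(14)=-4331, f(15)=9097, f(16)=-435, f(17)=-17759; answer -17759

-17759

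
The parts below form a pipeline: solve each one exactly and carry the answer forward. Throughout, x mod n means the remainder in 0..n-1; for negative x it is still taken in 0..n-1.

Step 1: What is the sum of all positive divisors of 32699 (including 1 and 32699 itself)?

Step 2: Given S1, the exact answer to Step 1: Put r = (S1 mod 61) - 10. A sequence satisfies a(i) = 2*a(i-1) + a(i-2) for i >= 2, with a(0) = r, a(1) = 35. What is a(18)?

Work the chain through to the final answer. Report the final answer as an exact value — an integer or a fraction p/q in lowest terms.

125601264

Step 1: 32699 = 19 * 1721; sigma = (1 + 19) * (1 + 1721) = 20 * 1722 = 34440; answer 34440
Step 2: S1 = 34440; r = 26; a(2) = 2*(35) + 1*(26) = 96; iterating: a(2)=96, a(3)=227, a(4)=550, a(5)=1327, a(6)=3204, a(7)=7735, a(8)=18674, a(9)=45083, a(10)=108840, a(11)=262763, a(12)=634366, a(13)=1531495, a(14)=3697356, a(15)=8926207, a(16)=21549770, a(17)=52025747, a(18)=125601264; answer 125601264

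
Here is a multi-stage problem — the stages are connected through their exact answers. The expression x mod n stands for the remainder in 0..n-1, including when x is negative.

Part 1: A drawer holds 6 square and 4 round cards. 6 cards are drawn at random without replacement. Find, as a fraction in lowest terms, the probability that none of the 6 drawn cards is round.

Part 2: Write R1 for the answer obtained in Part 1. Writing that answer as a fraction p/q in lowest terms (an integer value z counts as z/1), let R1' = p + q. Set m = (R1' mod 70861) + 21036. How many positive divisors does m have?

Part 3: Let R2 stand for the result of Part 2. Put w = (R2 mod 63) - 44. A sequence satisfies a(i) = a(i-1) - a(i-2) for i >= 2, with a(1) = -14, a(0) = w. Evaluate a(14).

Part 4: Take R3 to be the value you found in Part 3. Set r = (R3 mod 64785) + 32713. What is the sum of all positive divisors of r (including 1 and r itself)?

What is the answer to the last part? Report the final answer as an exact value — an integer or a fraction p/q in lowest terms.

Part 1: total draws C(10,6) = 210; favorable C(6,6) = 1; P = 1/210; answer 1/210
Part 2: R1 = 1/210; threaded value p + q = 211; m = 21247; 21247 is prime, so its only divisors are 1 and 21247; count = 2; answer 2
Part 3: R2 = 2; w = -42; a(2) = 1*(-14) - 1*(-42) = 28; iterating: a(2)=28, a(3)=42, a(4)=14, a(5)=-28, a(6)=-42, a(7)=-14, a(8)=28, a(9)=42, a(10)=14, a(11)=-28, a(12)=-42, a(13)=-14, a(14)=28; answer 28
Part 4: R3 = 28; r = 32741; 32741 = 29 * 1129; sigma = (1 + 29) * (1 + 1129) = 30 * 1130 = 33900; answer 33900

33900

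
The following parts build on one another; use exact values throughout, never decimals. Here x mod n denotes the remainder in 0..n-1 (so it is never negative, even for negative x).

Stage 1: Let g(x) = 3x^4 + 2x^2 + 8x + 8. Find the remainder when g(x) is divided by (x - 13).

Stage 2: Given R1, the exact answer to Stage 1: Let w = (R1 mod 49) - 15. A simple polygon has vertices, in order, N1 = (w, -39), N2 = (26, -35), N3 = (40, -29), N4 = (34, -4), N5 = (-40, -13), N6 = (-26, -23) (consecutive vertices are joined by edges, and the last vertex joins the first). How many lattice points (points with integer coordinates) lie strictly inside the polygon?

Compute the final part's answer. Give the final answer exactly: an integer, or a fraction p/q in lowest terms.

Stage 1: remainder = value at the root: 3*(13)^4 + 2*(13)^2 + 8*(13)^1 + 8 = (85683) + (338) + (104) + (8) = 86133; answer 86133
Stage 2: R1 = 86133; w = 25; cross terms: (25*-35 - 26*-39)=139, (26*-29 - 40*-35)=646, (40*-4 - 34*-29)=826, (34*-13 - -40*-4)=-602, (-40*-23 - -26*-13)=582, (-26*-39 - 25*-23)=1589; twice the area = |3180| = 3180; area = 1590; boundary points = 1 + 2 + 1 + 1 + 2 + 1 = 8; strictly interior points = area - boundary/2 + 1 = 1587; answer 1587

1587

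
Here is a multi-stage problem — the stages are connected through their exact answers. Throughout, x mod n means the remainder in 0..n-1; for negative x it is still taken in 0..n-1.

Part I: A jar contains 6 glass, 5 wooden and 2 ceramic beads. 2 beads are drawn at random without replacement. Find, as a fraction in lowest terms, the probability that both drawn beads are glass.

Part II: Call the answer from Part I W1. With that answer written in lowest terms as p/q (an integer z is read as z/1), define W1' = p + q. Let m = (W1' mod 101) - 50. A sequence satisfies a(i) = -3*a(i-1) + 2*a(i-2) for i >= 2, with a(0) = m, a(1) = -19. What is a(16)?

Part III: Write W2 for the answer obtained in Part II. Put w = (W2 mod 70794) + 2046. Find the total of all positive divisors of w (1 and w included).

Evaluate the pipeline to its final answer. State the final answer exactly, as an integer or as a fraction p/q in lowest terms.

Part I: total draws C(13,2) = 78; favorable C(6,2) = 15; P = 5/26; answer 5/26
Part II: W1 = 5/26; threaded value p + q = 31; m = -19; a(2) = -3*(-19) + 2*(-19) = 19; iterating: a(2)=19, a(3)=-95, a(4)=323, a(5)=-1159, a(6)=4123, a(7)=-14687, a(8)=52307, a(9)=-186295, a(10)=663499, a(11)=-2363087, a(12)=8416259, a(13)=-29974951, a(14)=106757371, a(15)=-380222015, a(16)=1354180787; answer 1354180787
Part III: W2 = 1354180787; w = 35201; 35201 is prime, so its only divisors are 1 and 35201; sigma = 1 + 35201 = 35202; answer 35202

35202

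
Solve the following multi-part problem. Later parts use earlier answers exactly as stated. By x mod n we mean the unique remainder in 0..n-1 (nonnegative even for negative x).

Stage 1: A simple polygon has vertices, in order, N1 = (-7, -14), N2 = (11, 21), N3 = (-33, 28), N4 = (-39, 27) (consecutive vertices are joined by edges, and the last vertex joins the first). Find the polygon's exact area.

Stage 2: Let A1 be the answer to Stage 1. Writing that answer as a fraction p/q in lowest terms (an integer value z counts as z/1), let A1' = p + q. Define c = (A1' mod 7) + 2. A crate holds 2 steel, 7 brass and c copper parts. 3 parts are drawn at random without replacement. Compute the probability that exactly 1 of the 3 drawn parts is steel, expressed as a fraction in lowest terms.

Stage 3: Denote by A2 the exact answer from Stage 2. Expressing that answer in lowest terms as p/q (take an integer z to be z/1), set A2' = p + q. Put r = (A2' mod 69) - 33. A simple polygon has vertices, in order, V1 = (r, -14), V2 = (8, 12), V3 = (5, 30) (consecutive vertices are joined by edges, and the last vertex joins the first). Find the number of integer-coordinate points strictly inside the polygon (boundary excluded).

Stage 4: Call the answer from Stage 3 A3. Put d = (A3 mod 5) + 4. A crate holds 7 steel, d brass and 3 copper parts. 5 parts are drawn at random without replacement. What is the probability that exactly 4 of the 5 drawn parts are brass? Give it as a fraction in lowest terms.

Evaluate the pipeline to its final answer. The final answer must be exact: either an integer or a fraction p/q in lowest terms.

5/1001

Stage 1: cross terms: (-7*21 - 11*-14)=7, (11*28 - -33*21)=1001, (-33*27 - -39*28)=201, (-39*-14 - -7*27)=735; twice the area = |1944| = 1944; area = 972; answer 972
Stage 2: A1 = 972; threaded value p + q = 973; c = 2; total draws C(11,3) = 165; favorable C(2,1)*C(9,2) = 72; P = 24/55; answer 24/55
Stage 3: A2 = 24/55; threaded value p + q = 79; r = -23; cross terms: (-23*12 - 8*-14)=-164, (8*30 - 5*12)=180, (5*-14 - -23*30)=620; twice the area = |636| = 636; area = 318; boundary points = 1 + 3 + 4 = 8; strictly interior points = area - boundary/2 + 1 = 315; answer 315
Stage 4: A3 = 315; d = 4; total draws C(14,5) = 2002; favorable C(4,4)*C(10,1) = 10; P = 5/1001; answer 5/1001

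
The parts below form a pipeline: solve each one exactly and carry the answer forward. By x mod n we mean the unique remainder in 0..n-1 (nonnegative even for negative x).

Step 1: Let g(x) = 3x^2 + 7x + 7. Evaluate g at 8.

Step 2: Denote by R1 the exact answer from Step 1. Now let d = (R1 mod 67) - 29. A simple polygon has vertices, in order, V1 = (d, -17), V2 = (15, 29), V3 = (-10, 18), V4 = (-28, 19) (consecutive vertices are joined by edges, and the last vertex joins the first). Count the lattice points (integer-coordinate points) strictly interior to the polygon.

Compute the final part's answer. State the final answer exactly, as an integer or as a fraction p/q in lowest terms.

926

Step 1: 3*(8)^2 + 7*(8)^1 + 7 = (192) + (56) + (7) = 255; answer 255
Step 2: R1 = 255; d = 25; cross terms: (25*29 - 15*-17)=980, (15*18 - -10*29)=560, (-10*19 - -28*18)=314, (-28*-17 - 25*19)=1; twice the area = |1855| = 1855; area = 1855/2; boundary points = 2 + 1 + 1 + 1 = 5; strictly interior points = area - boundary/2 + 1 = 926; answer 926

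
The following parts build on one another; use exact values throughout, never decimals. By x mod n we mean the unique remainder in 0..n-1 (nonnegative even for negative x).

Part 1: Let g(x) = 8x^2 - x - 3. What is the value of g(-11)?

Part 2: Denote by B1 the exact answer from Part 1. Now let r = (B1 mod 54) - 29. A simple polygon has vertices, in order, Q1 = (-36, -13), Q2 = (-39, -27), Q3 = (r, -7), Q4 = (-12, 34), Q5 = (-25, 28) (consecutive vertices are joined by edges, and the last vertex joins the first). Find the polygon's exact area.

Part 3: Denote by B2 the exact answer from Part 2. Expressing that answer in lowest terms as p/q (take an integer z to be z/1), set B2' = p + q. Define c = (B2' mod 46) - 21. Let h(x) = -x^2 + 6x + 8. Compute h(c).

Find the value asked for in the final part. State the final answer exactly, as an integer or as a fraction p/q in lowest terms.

-8

Part 1: 8*(-11)^2 - 1*(-11)^1 - 3 = (968) + (11) + (-3) = 976; answer 976
Part 2: B1 = 976; r = -25; cross terms: (-36*-27 - -39*-13)=465, (-39*-7 - -25*-27)=-402, (-25*34 - -12*-7)=-934, (-12*28 - -25*34)=514, (-25*-13 - -36*28)=1333; twice the area = |976| = 976; area = 488; answer 488
Part 3: B2 = 488; threaded value p + q = 489; c = 8; -1*(8)^2 + 6*(8)^1 + 8 = (-64) + (48) + (8) = -8; answer -8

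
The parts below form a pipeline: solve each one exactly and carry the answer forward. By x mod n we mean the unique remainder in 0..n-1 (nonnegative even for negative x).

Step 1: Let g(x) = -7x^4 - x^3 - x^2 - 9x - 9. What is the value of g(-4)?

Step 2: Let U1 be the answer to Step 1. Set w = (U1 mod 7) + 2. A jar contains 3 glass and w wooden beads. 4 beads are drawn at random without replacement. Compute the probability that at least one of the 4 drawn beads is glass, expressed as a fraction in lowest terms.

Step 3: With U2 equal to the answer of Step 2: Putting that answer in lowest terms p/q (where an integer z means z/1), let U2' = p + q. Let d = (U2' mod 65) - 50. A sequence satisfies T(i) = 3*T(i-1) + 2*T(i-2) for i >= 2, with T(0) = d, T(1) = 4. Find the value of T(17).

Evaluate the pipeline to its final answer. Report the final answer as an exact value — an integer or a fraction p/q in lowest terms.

Step 1: -7*(-4)^4 - 1*(-4)^3 - 1*(-4)^2 - 9*(-4)^1 - 9 = (-1792) + (64) + (-16) + (36) + (-9) = -1717; answer -1717
Step 2: U1 = -1717; w = 7; total draws C(10,4) = 210; complement C(7,4) = 35; favorable 210 - 35 = 175; P = 5/6; answer 5/6
Step 3: U2 = 5/6; threaded value p + q = 11; d = -39; T(2) = 3*(4) + 2*(-39) = -66; iterating: T(2)=-66, T(3)=-190, T(4)=-702, T(5)=-2486, T(6)=-8862, T(7)=-31558, T(8)=-112398, T(9)=-400310, T(10)=-1425726, T(11)=-5077798, T(12)=-18084846, T(13)=-64410134, T(14)=-229400094, T(15)=-817020550, T(16)=-2909861838, T(17)=-10363626614; answer -10363626614

-10363626614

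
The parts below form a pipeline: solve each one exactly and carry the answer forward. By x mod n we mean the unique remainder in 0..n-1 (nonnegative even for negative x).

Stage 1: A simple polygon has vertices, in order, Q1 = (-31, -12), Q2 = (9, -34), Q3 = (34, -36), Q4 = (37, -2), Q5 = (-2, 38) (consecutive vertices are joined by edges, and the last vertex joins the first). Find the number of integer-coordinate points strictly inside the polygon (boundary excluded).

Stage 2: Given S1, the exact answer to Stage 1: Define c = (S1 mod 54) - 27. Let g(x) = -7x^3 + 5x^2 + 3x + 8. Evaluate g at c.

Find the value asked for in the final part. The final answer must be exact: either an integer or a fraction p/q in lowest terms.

Stage 1: cross terms: (-31*-34 - 9*-12)=1162, (9*-36 - 34*-34)=832, (34*-2 - 37*-36)=1264, (37*38 - -2*-2)=1402, (-2*-12 - -31*38)=1202; twice the area = |5862| = 5862; area = 2931; boundary points = 2 + 1 + 1 + 1 + 1 = 6; strictly interior points = area - boundary/2 + 1 = 2929; answer 2929
Stage 2: S1 = 2929; c = -14; -7*(-14)^3 + 5*(-14)^2 + 3*(-14)^1 + 8 = (19208) + (980) + (-42) + (8) = 20154; answer 20154

20154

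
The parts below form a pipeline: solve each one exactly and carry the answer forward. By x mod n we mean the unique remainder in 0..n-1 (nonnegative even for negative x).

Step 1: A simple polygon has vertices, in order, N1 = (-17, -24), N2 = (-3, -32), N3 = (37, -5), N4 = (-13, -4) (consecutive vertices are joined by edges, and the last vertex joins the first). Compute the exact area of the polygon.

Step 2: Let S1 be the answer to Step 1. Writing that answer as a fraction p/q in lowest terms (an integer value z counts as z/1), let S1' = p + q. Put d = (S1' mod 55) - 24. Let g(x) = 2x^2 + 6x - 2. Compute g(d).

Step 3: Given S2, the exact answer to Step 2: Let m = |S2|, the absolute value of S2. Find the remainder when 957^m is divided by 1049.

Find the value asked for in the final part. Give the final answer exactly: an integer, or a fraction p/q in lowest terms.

Step 1: cross terms: (-17*-32 - -3*-24)=472, (-3*-5 - 37*-32)=1199, (37*-4 - -13*-5)=-213, (-13*-24 - -17*-4)=244; twice the area = |1702| = 1702; area = 851; answer 851
Step 2: S1 = 851; threaded value p + q = 852; d = 3; 2*(3)^2 + 6*(3)^1 - 2 = (18) + (18) + (-2) = 34; answer 34
Step 3: S2 = 34; m = 34; squarings mod 1049: 957^1=957, 957^2=72, 957^4=988, 957^8=574, 957^16=90, 957^32=757; 957^34 = 957^2 * 957^32 = 1005 (mod 1049); answer 1005

1005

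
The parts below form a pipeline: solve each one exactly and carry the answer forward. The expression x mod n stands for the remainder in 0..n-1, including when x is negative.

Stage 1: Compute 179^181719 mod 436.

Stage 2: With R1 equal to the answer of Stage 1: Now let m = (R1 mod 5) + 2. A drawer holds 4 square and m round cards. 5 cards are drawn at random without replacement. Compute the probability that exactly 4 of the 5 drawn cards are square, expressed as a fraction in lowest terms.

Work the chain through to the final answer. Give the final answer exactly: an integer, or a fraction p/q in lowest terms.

Stage 1: squarings mod 436: 179^1=179, 179^2=213, 179^4=25, 179^8=189, 179^16=405, 179^32=89, 179^64=73, 179^128=97, 179^256=253, 179^512=353, 179^1024=349, 179^2048=157, 179^4096=233, 179^8192=225, 179^16384=49, 179^32768=221, 179^65536=9, 179^131072=81; 179^181719 = 179^1 * 179^2 * 179^4 * 179^16 * 179^64 * 179^128 * 179^256 * 179^1024 * 179^16384 * 179^32768 * 179^131072 = 395 (mod 436); answer 395
Stage 2: R1 = 395; m = 2; total draws C(6,5) = 6; favorable C(4,4)*C(2,1) = 2; P = 1/3; answer 1/3

1/3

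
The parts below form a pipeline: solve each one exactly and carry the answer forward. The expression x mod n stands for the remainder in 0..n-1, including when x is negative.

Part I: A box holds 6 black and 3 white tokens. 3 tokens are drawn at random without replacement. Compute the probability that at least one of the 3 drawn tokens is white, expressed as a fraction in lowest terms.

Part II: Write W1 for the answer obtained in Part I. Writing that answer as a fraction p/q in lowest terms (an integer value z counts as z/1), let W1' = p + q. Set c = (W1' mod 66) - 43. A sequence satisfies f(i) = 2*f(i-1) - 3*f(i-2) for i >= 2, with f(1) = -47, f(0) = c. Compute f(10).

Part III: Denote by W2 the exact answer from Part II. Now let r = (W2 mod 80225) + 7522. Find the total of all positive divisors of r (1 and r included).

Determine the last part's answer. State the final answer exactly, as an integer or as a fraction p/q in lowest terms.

27648

Part I: total draws C(9,3) = 84; complement C(6,3) = 20; favorable 84 - 20 = 64; P = 16/21; answer 16/21
Part II: W1 = 16/21; threaded value p + q = 37; c = -6; f(2) = 2*(-47) - 3*(-6) = -76; iterating: f(2)=-76, f(3)=-11, f(4)=206, f(5)=445, f(6)=272, f(7)=-791, f(8)=-2398, f(9)=-2423, f(10)=2348; answer 2348
Part III: W2 = 2348; r = 9870; 9870 = 2 * 3 * 5 * 7 * 47; sigma = (1 + 2) * (1 + 3) * (1 + 5) * (1 + 7) * (1 + 47) = 3 * 4 * 6 * 8 * 48 = 27648; answer 27648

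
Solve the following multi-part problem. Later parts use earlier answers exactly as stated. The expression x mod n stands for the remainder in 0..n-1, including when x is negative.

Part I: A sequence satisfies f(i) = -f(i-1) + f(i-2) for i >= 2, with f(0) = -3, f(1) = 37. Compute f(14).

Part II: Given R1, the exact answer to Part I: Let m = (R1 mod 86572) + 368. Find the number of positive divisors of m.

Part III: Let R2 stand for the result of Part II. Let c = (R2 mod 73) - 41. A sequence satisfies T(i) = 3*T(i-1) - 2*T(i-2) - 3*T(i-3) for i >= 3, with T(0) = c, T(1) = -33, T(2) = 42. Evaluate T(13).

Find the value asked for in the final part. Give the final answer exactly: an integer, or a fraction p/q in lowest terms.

Part I: f(2) = -1*(37) + 1*(-3) = -40; iterating: f(2)=-40, f(3)=77, f(4)=-117, f(5)=194, f(6)=-311, f(7)=505, f(8)=-816, f(9)=1321, f(10)=-2137, f(11)=3458, f(12)=-5595, f(13)=9053, f(14)=-14648; answer -14648
Part II: R1 = -14648; m = 72292; 72292 = 2^2 * 11 * 31 * 53; number of divisors = (2+1) * (1+1) * (1+1) * (1+1) = 24; answer 24
Part III: R2 = 24; c = -17; T(3) = 3*(42) - 2*(-33) - 3*(-17) = 243; iterating: T(3)=243, T(4)=744, T(5)=1620, T(6)=2643, T(7)=2457, T(8)=-2775, T(9)=-21168, T(10)=-65325, T(11)=-145314, T(12)=-241788, T(13)=-238761; answer -238761

-238761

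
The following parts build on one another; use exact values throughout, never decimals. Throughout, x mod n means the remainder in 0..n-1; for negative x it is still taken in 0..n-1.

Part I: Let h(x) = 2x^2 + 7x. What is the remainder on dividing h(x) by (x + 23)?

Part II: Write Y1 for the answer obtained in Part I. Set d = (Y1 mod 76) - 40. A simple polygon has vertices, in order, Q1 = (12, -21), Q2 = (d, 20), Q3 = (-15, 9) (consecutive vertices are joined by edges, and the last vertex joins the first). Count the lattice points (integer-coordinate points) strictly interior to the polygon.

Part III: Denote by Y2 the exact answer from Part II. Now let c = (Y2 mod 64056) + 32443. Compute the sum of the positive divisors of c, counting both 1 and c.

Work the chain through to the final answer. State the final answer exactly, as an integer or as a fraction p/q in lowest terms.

59652

Part I: remainder = value at the root: 2*(-23)^2 + 7*(-23)^1 = (1058) + (-161) = 897; answer 897
Part II: Y1 = 897; d = 21; cross terms: (12*20 - 21*-21)=681, (21*9 - -15*20)=489, (-15*-21 - 12*9)=207; twice the area = |1377| = 1377; area = 1377/2; boundary points = 1 + 1 + 3 = 5; strictly interior points = area - boundary/2 + 1 = 687; answer 687
Part III: Y2 = 687; c = 33130; 33130 = 2 * 5 * 3313; sigma = (1 + 2) * (1 + 5) * (1 + 3313) = 3 * 6 * 3314 = 59652; answer 59652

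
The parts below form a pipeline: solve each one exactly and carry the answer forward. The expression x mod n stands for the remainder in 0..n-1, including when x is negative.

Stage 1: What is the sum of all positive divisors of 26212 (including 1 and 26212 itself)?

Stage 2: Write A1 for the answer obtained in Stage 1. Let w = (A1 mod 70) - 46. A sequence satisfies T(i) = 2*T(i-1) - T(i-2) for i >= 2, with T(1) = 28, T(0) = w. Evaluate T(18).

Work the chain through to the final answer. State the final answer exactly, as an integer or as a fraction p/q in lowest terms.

810

Stage 1: 26212 = 2^2 * 6553; sigma = (1 + 2 + 4) * (1 + 6553) = 7 * 6554 = 45878; answer 45878
Stage 2: A1 = 45878; w = -18; T(2) = 2*(28) - 1*(-18) = 74; iterating: T(2)=74, T(3)=120, T(4)=166, T(5)=212, T(6)=258, T(7)=304, T(8)=350, T(9)=396, T(10)=442, T(11)=488, T(12)=534, T(13)=580, T(14)=626, T(15)=672, T(16)=718, T(17)=764, T(18)=810; answer 810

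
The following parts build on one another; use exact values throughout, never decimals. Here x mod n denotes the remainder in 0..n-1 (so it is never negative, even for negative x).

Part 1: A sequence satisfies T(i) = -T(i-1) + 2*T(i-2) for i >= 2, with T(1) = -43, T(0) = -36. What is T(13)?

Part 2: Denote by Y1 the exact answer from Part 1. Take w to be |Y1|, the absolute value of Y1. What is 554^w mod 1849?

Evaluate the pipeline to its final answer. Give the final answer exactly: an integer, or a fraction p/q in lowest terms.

Part 1: T(2) = -1*(-43) + 2*(-36) = -29; iterating: T(2)=-29, T(3)=-57, T(4)=-1, T(5)=-113, T(6)=111, T(7)=-337, T(8)=559, T(9)=-1233, T(10)=2351, T(11)=-4817, T(12)=9519, T(13)=-19153; answer -19153
Part 2: Y1 = -19153; w = 19153; squarings mod 1849: 554^1=554, 554^2=1831, 554^4=324, 554^8=1432, 554^16=83, 554^32=1342, 554^64=38, 554^128=1444, 554^256=1313, 554^512=701, 554^1024=1416, 554^2048=740, 554^4096=296, 554^8192=713, 554^16384=1743; 554^19153 = 554^1 * 554^16 * 554^64 * 554^128 * 554^512 * 554^2048 * 554^16384 = 855 (mod 1849); answer 855

855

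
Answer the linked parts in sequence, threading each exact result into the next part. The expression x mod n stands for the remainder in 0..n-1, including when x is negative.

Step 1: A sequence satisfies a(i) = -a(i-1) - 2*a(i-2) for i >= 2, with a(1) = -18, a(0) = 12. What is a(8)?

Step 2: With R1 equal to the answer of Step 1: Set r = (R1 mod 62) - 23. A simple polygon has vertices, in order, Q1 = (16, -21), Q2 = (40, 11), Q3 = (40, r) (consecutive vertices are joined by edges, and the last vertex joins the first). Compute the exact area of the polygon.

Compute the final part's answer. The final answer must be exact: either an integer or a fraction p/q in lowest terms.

96

Step 1: a(2) = -1*(-18) - 2*(12) = -6; iterating: a(2)=-6, a(3)=42, a(4)=-30, a(5)=-54, a(6)=114, a(7)=-6, a(8)=-222; answer -222
Step 2: R1 = -222; r = 3; cross terms: (16*11 - 40*-21)=1016, (40*3 - 40*11)=-320, (40*-21 - 16*3)=-888; twice the area = |-192| = 192; area = 96; answer 96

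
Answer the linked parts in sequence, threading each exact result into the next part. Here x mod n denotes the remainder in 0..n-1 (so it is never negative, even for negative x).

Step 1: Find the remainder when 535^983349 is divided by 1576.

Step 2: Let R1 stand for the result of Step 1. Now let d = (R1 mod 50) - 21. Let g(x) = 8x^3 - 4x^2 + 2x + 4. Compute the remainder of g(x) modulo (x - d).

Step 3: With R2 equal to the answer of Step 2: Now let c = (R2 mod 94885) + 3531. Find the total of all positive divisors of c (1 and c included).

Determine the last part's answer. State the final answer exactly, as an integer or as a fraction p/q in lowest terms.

104160

Step 1: squarings mod 1576: 535^1=535, 535^2=969, 535^4=1241, 535^8=329, 535^16=1073, 535^32=849, 535^64=569, 535^128=681, 535^256=417, 535^512=529, 535^1024=889, 535^2048=745, 535^4096=273, 535^8192=457, 535^16384=817, 535^32768=841, 535^65536=1233, 535^131072=1025, 535^262144=1009, 535^524288=1561; 535^983349 = 535^1 * 535^4 * 535^16 * 535^32 * 535^256 * 535^65536 * 535^131072 * 535^262144 * 535^524288 = 391 (mod 1576); answer 391
Step 2: R1 = 391; d = 20; remainder = value at the root: 8*(20)^3 - 4*(20)^2 + 2*(20)^1 + 4 = (64000) + (-1600) + (40) + (4) = 62444; answer 62444
Step 3: R2 = 62444; c = 65975; 65975 = 5^2 * 7 * 13 * 29; sigma = (1 + 5 + 25) * (1 + 7) * (1 + 13) * (1 + 29) = 31 * 8 * 14 * 30 = 104160; answer 104160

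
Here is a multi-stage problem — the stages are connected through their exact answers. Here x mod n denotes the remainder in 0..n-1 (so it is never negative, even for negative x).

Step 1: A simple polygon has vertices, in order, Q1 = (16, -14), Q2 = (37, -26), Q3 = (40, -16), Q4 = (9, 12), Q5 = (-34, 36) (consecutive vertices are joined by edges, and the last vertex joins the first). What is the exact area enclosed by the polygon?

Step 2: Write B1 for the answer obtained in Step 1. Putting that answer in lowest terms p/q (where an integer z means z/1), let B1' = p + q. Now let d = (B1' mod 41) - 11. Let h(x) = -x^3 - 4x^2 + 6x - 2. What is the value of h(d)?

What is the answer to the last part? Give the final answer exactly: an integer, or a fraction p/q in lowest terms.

349

Step 1: cross terms: (16*-26 - 37*-14)=102, (37*-16 - 40*-26)=448, (40*12 - 9*-16)=624, (9*36 - -34*12)=732, (-34*-14 - 16*36)=-100; twice the area = |1806| = 1806; area = 903; answer 903
Step 2: B1 = 903; threaded value p + q = 904; d = -9; -1*(-9)^3 - 4*(-9)^2 + 6*(-9)^1 - 2 = (729) + (-324) + (-54) + (-2) = 349; answer 349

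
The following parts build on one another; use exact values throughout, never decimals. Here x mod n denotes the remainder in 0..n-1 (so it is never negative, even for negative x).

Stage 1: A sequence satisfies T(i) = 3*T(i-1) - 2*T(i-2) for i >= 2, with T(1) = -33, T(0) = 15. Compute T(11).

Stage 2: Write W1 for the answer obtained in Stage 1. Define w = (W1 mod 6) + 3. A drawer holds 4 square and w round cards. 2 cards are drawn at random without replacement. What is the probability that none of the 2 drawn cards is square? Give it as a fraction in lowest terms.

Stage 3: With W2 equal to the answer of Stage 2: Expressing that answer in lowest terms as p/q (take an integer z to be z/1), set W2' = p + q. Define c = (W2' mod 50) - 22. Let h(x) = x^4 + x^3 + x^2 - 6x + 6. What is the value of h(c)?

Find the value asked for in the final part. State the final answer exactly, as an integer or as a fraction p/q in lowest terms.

99582

Stage 1: T(2) = 3*(-33) - 2*(15) = -129; iterating: T(2)=-129, T(3)=-321, T(4)=-705, T(5)=-1473, T(6)=-3009, T(7)=-6081, T(8)=-12225, T(9)=-24513, T(10)=-49089, T(11)=-98241; answer -98241
Stage 2: W1 = -98241; w = 6; total draws C(10,2) = 45; favorable C(6,2) = 15; P = 1/3; answer 1/3
Stage 3: W2 = 1/3; threaded value p + q = 4; c = -18; 1*(-18)^4 + 1*(-18)^3 + 1*(-18)^2 - 6*(-18)^1 + 6 = (104976) + (-5832) + (324) + (108) + (6) = 99582; answer 99582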